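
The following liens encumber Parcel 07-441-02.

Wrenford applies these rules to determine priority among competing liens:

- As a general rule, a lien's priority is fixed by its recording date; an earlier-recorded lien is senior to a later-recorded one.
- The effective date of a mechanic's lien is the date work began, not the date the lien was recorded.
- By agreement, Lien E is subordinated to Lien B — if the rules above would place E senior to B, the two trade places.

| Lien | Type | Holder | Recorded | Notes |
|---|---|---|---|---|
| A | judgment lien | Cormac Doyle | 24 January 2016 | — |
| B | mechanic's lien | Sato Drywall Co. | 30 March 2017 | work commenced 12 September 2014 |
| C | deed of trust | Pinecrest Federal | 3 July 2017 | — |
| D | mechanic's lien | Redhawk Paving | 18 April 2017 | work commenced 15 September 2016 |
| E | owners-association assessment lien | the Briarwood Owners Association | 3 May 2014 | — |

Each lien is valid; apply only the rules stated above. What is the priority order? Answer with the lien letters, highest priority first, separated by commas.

First, effective dates: B is treated as recorded 12 September 2014, the work-commencement date; D relates back to 15 September 2016 (work commenced).
Ordering by effective date: E (3 May 2014), B (12 September 2014), A (24 January 2016), D (15 September 2016), C (3 July 2017).
The subordination applies — E was senior to B — so E and B swap.

B, E, A, D, C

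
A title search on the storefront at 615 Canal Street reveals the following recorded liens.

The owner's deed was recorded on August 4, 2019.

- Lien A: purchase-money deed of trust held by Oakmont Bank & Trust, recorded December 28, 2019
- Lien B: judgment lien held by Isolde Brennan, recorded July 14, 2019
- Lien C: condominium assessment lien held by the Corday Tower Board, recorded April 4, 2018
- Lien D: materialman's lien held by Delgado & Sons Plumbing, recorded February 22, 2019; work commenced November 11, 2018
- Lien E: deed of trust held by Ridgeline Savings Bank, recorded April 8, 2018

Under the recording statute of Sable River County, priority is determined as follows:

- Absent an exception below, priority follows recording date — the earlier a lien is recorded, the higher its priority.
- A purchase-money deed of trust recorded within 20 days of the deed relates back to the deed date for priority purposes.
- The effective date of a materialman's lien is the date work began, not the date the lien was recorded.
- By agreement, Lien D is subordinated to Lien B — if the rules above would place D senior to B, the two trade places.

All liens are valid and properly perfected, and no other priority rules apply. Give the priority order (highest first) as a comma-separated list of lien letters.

First, effective dates: A was recorded 146 days after the deed, outside the 20-day window, so it keeps its recording date; D is treated as recorded November 11, 2018, the work-commencement date.
Sorted by effective date: C (April 4, 2018), E (April 8, 2018), D (November 11, 2018), B (July 14, 2019), A (December 28, 2019).
D would otherwise be senior to B, so under the subordination agreement D and B exchange positions.

C, E, B, D, A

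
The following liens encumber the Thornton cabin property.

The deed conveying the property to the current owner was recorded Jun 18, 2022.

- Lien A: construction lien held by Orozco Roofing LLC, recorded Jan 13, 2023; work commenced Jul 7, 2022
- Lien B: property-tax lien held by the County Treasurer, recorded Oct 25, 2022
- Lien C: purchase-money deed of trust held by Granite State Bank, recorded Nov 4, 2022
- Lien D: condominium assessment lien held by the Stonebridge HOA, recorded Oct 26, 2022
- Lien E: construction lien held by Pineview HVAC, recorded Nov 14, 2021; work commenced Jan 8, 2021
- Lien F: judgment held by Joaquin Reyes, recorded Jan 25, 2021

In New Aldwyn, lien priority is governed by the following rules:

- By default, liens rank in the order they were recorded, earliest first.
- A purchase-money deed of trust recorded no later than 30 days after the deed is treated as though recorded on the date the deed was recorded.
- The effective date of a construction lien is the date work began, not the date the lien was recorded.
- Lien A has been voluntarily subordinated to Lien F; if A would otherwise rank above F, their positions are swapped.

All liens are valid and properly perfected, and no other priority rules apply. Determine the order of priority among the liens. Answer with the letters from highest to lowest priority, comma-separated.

First, effective dates: A relates back to Jul 7, 2022 (work commenced); C missed the 30-day window (139 days after the deed), so its recording date stands; E is treated as recorded Jan 8, 2021, the work-commencement date.
Ordering by effective date: E (Jan 8, 2021), F (Jan 25, 2021), A (Jul 7, 2022), B (Oct 25, 2022), D (Oct 26, 2022), C (Nov 4, 2022).
A is already junior to F, so the subordination agreement changes nothing.

E, F, A, B, D, C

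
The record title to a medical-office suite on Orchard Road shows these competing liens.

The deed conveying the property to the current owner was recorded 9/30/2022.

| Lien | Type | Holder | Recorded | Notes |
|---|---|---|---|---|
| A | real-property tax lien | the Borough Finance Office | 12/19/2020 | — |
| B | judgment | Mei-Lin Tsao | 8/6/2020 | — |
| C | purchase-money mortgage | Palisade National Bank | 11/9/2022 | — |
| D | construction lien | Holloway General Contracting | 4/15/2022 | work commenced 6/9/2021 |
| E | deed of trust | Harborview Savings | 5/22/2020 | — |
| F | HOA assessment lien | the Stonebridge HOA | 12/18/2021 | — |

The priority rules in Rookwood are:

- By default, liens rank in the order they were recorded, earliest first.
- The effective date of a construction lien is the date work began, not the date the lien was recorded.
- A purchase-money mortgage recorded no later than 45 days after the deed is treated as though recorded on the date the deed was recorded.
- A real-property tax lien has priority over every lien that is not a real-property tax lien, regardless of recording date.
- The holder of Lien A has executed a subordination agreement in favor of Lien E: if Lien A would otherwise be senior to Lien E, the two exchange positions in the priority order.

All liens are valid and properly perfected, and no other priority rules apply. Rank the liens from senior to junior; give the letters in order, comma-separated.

Adjusting effective dates: C was recorded within the 45-day window, so its effective date is the deed date 9/30/2022; D relates back to 6/9/2021 (work commenced).
As a real-property tax lien, A is senior to every other lien.
The other liens, earliest effective date first: E (5/22/2020), B (8/6/2020), D (6/9/2021), F (12/18/2021), C (9/30/2022).
The subordination applies — A was senior to E — so A and E swap.

E, A, B, D, F, C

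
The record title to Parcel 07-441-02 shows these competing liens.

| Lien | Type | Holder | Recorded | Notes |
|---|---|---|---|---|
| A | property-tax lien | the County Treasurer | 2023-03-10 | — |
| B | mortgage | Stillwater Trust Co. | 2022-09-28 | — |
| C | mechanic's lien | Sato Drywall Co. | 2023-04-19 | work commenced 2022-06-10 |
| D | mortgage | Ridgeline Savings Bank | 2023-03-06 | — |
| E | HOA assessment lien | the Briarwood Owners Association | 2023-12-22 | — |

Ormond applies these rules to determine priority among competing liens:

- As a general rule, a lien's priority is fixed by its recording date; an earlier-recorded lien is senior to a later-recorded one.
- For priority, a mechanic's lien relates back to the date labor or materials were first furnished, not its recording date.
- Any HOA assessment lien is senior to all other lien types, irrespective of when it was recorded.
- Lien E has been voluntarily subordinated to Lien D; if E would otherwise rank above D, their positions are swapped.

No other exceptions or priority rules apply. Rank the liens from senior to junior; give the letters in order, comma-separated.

D, C, B, E, A

Effective dates after the stated exceptions: C relates back to 2022-06-10 (work commenced).
E is an HOA assessment lien and takes priority over every other lien.
The other liens, earliest effective date first: C (2022-06-10), B (2022-09-28), D (2023-03-06), A (2023-03-10).
The subordination applies — E was senior to D — so E and D swap.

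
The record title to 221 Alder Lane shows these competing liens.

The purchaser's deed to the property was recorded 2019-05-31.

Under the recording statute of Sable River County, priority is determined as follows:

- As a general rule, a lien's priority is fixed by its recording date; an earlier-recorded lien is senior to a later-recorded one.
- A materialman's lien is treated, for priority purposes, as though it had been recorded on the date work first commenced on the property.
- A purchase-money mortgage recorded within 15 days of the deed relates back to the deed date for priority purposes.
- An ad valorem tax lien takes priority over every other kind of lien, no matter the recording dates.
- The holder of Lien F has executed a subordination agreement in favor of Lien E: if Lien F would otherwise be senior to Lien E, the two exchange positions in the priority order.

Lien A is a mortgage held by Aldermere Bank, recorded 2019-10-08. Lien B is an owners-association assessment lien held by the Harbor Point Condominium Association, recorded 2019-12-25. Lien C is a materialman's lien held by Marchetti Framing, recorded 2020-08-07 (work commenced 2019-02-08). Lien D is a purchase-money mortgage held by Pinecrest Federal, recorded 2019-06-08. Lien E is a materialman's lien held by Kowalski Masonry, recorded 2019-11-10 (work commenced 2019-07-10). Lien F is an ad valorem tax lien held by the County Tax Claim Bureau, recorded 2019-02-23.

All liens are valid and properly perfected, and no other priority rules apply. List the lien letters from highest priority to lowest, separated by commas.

E, C, D, F, A, B

Adjusting effective dates: C's effective date is 2019-02-08, when work began; D's effective date is the deed date, 2019-05-31; E's effective date is 2019-07-10, when work began.
F, as an ad valorem tax lien, has superpriority and ranks first.
The other liens, earliest effective date first: C (2019-02-08), D (2019-05-31), E (2019-07-10), A (2019-10-08), B (2019-12-25).
F would otherwise be senior to E, so under the subordination agreement F and E exchange positions.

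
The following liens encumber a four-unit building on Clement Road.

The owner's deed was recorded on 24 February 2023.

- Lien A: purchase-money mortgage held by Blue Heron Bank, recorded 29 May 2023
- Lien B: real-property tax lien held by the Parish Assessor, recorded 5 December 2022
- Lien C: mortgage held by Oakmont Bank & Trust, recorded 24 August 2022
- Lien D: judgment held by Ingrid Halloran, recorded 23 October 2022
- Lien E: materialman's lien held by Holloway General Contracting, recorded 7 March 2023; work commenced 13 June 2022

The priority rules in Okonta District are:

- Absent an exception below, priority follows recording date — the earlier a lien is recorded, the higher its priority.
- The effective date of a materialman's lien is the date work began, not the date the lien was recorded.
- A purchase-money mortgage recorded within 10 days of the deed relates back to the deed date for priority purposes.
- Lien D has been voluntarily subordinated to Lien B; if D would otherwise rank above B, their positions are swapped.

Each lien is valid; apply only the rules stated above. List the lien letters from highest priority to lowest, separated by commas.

E, C, B, D, A

Adjusting effective dates: A was recorded 94 days after the deed — beyond 10 days — so no relation-back applies; E is treated as recorded 13 June 2022, the work-commencement date.
By effective date: E (13 June 2022), C (24 August 2022), D (23 October 2022), B (5 December 2022), A (29 May 2023).
D would otherwise be senior to B, so under the subordination agreement D and B exchange positions.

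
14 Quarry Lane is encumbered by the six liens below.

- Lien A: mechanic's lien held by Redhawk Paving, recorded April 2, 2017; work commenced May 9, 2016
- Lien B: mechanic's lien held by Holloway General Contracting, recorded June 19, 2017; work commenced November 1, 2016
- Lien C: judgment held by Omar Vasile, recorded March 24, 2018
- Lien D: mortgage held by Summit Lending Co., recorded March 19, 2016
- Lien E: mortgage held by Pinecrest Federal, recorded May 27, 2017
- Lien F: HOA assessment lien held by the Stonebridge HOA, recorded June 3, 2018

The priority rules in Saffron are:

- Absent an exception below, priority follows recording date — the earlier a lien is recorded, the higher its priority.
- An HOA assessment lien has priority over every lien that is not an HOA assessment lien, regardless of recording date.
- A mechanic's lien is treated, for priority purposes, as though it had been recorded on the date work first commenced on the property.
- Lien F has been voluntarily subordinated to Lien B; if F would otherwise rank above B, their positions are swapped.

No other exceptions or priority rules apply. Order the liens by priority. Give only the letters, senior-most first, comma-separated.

B, D, A, F, E, C

Effective dates after the stated exceptions: A's effective date is May 9, 2016, when work began; B's effective date is November 1, 2016, when work began.
F is an HOA assessment lien and takes priority over every other lien.
Remaining liens by effective date: D (March 19, 2016), A (May 9, 2016), B (November 1, 2016), E (May 27, 2017), C (March 24, 2018).
F would otherwise be senior to B, so under the subordination agreement F and B exchange positions.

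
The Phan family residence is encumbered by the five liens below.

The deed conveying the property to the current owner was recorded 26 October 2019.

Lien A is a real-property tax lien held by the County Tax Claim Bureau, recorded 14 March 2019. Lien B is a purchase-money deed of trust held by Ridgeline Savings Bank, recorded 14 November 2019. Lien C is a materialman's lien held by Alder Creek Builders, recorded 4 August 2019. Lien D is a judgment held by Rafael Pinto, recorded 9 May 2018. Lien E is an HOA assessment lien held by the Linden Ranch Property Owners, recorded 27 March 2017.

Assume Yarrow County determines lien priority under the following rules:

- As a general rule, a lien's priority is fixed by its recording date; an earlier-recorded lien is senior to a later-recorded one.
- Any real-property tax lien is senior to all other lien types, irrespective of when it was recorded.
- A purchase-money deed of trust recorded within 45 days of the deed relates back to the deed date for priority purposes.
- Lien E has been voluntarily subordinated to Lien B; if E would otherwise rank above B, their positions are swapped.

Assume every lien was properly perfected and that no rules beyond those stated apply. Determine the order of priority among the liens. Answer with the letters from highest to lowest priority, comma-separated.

First, effective dates: B's effective date is the deed date, 26 October 2019.
A is a real-property tax lien, so it outranks all other liens regardless of date.
Remaining liens by effective date: E (27 March 2017), D (9 May 2018), C (4 August 2019), B (26 October 2019).
The subordination applies — E was senior to B — so E and B swap.

A, B, D, C, E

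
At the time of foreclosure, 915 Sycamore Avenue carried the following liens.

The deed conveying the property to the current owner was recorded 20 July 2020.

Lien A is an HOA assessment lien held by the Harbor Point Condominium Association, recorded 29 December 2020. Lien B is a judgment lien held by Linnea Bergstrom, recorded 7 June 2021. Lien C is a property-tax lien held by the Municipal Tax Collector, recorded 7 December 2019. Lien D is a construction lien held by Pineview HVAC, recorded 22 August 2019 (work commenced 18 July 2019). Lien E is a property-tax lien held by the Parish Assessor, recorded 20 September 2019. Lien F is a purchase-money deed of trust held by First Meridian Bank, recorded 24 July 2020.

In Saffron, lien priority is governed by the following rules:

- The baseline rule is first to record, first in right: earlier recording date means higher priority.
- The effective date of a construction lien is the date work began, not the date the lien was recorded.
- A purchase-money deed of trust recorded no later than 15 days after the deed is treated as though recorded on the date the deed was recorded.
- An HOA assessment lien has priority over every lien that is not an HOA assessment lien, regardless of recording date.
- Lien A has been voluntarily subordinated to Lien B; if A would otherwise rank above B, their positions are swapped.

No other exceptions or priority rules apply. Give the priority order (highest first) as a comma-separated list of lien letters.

Effective dates: D is treated as recorded 18 July 2019, the work-commencement date; F was recorded within the 15-day window, so its effective date is the deed date 20 July 2020.
As an HOA assessment lien, A is senior to every other lien.
Among the remaining liens, by effective date: D (18 July 2019), E (20 September 2019), C (7 December 2019), F (20 July 2020), B (7 June 2021).
Because A would otherwise rank above B, the subordination swaps them.

B, D, E, C, F, A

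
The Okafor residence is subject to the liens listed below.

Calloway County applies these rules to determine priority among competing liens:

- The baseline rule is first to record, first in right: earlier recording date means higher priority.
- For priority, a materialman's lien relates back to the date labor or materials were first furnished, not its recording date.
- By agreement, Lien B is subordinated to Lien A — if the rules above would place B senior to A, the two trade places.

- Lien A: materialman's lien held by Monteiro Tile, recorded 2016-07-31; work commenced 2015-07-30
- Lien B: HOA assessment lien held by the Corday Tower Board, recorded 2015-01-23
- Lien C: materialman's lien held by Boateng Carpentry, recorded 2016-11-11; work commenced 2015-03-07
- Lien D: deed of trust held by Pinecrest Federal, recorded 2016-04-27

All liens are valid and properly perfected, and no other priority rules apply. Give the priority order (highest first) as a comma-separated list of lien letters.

First, effective dates: A relates back to 2015-07-30 (work commenced); C relates back to 2015-03-07 (work commenced).
By effective date, earliest first: B (2015-01-23), C (2015-03-07), A (2015-07-30), D (2016-04-27).
B would otherwise be senior to A, so under the subordination agreement B and A exchange positions.

A, C, B, D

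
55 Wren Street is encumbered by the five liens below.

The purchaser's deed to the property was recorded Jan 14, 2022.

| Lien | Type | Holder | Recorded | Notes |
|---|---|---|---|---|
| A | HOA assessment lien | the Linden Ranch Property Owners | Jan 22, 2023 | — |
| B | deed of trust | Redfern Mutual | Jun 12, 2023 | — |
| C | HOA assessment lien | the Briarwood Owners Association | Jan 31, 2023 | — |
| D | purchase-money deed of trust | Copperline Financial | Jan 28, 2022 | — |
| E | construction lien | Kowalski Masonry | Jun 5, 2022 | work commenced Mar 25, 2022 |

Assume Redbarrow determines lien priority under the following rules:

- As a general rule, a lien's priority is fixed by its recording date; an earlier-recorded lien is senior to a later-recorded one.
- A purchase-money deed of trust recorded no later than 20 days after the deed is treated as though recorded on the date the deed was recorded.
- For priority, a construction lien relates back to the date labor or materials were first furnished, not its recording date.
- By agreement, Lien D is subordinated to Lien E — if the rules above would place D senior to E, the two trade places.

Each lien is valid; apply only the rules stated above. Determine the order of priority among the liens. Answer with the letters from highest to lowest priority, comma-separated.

First, effective dates: D was recorded within the 20-day window, so its effective date is the deed date Jan 14, 2022; E's effective date is Mar 25, 2022, when work began.
By effective date: D (Jan 14, 2022), E (Mar 25, 2022), A (Jan 22, 2023), C (Jan 31, 2023), B (Jun 12, 2023).
The subordination applies — D was senior to E — so D and E swap.

E, D, A, C, B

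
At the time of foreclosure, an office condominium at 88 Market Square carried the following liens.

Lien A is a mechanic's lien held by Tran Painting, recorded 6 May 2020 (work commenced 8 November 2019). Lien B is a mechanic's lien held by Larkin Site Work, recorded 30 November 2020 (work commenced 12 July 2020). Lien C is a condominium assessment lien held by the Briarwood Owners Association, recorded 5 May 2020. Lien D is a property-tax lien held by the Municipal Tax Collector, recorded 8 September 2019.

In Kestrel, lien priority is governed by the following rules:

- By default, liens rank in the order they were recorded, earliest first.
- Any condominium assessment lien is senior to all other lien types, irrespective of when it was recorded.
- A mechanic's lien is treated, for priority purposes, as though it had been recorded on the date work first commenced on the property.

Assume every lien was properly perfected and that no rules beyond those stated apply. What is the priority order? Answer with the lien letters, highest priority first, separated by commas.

C, D, A, B

Adjusting effective dates: A relates back to 8 November 2019 (work commenced); B is treated as recorded 12 July 2020, the work-commencement date.
C, as a condominium assessment lien, has superpriority and ranks first.
Remaining liens by effective date: D (8 September 2019), A (8 November 2019), B (12 July 2020).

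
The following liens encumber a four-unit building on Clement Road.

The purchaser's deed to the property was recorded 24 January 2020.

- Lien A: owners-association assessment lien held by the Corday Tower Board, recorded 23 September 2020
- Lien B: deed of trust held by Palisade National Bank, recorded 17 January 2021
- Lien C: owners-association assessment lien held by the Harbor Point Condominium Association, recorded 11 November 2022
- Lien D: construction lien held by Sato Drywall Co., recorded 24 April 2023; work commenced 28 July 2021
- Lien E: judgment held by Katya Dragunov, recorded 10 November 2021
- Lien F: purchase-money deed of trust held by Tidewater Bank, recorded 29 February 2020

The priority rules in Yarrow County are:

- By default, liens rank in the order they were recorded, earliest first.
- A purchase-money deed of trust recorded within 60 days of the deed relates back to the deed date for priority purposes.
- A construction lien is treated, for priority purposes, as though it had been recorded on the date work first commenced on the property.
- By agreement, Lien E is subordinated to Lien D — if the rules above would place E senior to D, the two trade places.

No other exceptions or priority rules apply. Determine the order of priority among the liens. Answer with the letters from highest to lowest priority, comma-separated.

F, A, B, D, E, C

First, effective dates: D is treated as recorded 28 July 2021, the work-commencement date; F's effective date is the deed date, 24 January 2020.
By effective date: F (24 January 2020), A (23 September 2020), B (17 January 2021), D (28 July 2021), E (10 November 2021), C (11 November 2022).
E is already junior to D, so the subordination agreement changes nothing.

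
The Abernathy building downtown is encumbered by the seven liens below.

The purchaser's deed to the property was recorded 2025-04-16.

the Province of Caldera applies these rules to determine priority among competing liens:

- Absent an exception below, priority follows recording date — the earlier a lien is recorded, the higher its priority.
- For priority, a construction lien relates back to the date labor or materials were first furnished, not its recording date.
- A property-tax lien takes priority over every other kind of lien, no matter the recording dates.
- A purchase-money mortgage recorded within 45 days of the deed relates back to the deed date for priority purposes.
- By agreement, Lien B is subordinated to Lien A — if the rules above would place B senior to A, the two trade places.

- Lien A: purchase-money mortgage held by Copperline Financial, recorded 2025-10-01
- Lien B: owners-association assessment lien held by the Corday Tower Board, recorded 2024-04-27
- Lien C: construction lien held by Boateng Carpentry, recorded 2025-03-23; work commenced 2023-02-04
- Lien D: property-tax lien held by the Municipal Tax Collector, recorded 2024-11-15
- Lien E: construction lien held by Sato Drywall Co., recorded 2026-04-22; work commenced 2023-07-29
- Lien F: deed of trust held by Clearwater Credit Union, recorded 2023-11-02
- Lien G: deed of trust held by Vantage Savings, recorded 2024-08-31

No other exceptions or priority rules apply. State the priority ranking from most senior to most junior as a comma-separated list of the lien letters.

Effective dates: A was recorded 168 days after the deed, outside the 45-day window, so it keeps its recording date; C relates back to 2023-02-04 (work commenced); E's effective date is 2023-07-29, when work began.
As a property-tax lien, D is senior to every other lien.
Ordering the rest by effective date: C (2023-02-04), E (2023-07-29), F (2023-11-02), B (2024-04-27), G (2024-08-31), A (2025-10-01).
B is senior to A before the subordination, so the two trade places.

D, C, E, F, A, G, B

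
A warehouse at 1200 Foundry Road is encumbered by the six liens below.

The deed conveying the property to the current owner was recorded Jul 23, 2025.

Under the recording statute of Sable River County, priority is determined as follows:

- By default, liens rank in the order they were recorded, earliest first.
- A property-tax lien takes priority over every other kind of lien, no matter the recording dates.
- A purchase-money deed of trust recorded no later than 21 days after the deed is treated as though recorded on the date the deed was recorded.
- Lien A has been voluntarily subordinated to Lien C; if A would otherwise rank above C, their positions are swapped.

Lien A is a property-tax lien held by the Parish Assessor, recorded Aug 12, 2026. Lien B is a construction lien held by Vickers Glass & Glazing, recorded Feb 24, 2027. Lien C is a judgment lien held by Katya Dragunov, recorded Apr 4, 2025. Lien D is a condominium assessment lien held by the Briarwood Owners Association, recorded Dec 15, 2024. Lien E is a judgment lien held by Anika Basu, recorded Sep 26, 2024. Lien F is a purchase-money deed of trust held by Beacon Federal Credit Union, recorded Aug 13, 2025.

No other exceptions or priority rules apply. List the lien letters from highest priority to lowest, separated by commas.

Adjusting effective dates: F relates back to the deed date Jul 23, 2025.
A is a property-tax lien, so it outranks all other liens regardless of date.
The other liens, earliest effective date first: E (Sep 26, 2024), D (Dec 15, 2024), C (Apr 4, 2025), F (Jul 23, 2025), B (Feb 24, 2027).
The subordination applies — A was senior to C — so A and C swap.

C, E, D, A, F, B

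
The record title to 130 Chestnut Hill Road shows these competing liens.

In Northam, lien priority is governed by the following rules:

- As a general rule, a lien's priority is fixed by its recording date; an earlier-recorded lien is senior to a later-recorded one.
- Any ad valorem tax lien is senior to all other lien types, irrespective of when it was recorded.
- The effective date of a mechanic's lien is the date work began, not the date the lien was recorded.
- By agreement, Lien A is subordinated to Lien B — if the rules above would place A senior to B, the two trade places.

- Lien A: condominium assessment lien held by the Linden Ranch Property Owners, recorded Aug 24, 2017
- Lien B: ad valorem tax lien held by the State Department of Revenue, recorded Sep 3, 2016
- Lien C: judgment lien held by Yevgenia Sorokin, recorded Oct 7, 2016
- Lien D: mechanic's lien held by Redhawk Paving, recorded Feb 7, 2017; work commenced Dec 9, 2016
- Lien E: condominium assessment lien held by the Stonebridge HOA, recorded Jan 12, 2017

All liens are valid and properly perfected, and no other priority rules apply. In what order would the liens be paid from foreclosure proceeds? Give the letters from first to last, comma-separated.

Effective dates: D relates back to Dec 9, 2016 (work commenced).
B, as an ad valorem tax lien, has superpriority and ranks first.
Among the remaining liens, by effective date: C (Oct 7, 2016), D (Dec 9, 2016), E (Jan 12, 2017), A (Aug 24, 2017).
Since A is not senior to B, the subordination leaves the order unchanged.

B, C, D, E, A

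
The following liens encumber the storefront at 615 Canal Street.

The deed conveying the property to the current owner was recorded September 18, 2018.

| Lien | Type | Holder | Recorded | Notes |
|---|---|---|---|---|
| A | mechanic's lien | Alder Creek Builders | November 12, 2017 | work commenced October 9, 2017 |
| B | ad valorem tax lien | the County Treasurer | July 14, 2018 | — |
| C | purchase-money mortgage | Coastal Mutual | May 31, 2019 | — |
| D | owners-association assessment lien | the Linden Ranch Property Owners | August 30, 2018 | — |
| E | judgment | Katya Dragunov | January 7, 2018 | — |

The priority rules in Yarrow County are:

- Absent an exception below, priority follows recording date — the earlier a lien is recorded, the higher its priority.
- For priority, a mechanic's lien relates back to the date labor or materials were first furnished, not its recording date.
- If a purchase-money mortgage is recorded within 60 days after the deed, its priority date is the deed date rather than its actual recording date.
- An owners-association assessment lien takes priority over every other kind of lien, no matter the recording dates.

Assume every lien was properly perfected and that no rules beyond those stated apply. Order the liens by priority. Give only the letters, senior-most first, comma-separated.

D, A, E, B, C

Effective dates: A's effective date is October 9, 2017, when work began; C missed the 60-day window (255 days after the deed), so its recording date stands.
D is an owners-association assessment lien and takes priority over every other lien.
Ordering the rest by effective date: A (October 9, 2017), E (January 7, 2018), B (July 14, 2018), C (May 31, 2019).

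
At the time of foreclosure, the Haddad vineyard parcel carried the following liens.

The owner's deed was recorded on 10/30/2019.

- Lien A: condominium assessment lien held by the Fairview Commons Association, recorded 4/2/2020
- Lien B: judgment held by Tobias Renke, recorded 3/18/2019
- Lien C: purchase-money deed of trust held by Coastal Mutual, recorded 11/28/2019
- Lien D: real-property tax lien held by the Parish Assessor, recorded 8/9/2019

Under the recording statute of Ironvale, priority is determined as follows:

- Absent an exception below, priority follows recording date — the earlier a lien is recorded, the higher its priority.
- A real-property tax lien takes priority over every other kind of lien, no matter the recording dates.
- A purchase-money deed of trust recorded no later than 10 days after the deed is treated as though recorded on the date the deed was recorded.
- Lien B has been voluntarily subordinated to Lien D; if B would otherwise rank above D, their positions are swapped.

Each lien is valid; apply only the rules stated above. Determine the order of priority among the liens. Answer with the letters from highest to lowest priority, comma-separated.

Effective dates: C was recorded 29 days after the deed, outside the 10-day window, so it keeps its recording date.
D is a real-property tax lien, so it outranks all other liens regardless of date.
Ordering the rest by effective date: B (3/18/2019), C (11/28/2019), A (4/2/2020).
B is already junior to D, so the subordination agreement changes nothing.

D, B, C, A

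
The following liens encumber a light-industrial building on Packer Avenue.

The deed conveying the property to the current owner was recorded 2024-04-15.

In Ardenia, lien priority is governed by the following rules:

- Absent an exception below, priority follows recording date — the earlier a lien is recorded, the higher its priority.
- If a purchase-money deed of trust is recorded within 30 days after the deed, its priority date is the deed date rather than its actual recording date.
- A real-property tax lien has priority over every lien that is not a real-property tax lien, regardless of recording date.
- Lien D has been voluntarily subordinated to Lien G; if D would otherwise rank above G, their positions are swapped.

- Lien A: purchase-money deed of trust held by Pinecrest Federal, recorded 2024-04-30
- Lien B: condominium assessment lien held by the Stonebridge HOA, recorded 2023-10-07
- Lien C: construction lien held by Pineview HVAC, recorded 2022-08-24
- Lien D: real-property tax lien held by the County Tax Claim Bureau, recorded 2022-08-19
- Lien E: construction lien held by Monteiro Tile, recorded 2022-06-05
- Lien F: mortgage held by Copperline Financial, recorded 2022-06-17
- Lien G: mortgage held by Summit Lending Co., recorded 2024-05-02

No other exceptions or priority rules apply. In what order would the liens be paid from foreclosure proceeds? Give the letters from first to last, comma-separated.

Effective dates after the stated exceptions: A relates back to the deed date 2024-04-15.
D is a real-property tax lien, so it outranks all other liens regardless of date.
Remaining liens by effective date: E (2022-06-05), F (2022-06-17), C (2022-08-24), B (2023-10-07), A (2024-04-15), G (2024-05-02).
D is senior to G before the subordination, so the two trade places.

G, E, F, C, B, A, D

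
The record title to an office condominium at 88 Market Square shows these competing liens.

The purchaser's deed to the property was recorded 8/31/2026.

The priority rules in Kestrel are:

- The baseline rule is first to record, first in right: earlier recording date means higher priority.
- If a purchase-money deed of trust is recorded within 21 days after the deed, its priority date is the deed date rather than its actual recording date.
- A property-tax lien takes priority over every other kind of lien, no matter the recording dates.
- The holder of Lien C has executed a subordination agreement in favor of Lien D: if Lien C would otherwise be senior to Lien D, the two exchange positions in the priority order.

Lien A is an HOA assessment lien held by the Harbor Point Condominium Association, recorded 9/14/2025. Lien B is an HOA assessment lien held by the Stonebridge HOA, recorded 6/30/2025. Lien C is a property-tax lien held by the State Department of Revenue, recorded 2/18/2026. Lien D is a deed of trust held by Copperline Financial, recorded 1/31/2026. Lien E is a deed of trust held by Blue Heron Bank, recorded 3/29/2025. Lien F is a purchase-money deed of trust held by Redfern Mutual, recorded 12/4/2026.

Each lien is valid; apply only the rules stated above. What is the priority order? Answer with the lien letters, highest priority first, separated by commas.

Effective dates after the stated exceptions: F missed the 21-day window (95 days after the deed), so its recording date stands.
C is a property-tax lien, so it outranks all other liens regardless of date.
Among the remaining liens, by effective date: E (3/29/2025), B (6/30/2025), A (9/14/2025), D (1/31/2026), F (12/4/2026).
Because C would otherwise rank above D, the subordination swaps them.

D, E, B, A, C, F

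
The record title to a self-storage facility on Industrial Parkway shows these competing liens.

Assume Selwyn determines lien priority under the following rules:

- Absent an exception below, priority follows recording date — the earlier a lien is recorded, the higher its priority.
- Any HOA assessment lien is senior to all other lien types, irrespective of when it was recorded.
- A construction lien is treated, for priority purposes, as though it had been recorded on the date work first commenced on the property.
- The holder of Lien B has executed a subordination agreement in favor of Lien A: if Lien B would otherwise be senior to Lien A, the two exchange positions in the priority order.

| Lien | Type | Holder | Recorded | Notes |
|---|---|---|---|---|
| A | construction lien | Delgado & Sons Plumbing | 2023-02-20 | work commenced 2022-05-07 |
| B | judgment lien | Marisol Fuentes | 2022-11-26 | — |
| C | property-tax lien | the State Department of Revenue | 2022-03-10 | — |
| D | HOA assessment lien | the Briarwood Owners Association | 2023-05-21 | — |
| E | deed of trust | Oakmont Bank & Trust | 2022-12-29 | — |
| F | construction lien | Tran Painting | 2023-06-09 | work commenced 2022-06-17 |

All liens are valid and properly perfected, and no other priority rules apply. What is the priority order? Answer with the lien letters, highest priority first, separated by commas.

D, C, A, F, B, E

First, effective dates: A's effective date is 2022-05-07, when work began; F is treated as recorded 2022-06-17, the work-commencement date.
D, as an HOA assessment lien, has superpriority and ranks first.
Ordering the rest by effective date: C (2022-03-10), A (2022-05-07), F (2022-06-17), B (2022-11-26), E (2022-12-29).
B already ranks below A; the subordination has no effect.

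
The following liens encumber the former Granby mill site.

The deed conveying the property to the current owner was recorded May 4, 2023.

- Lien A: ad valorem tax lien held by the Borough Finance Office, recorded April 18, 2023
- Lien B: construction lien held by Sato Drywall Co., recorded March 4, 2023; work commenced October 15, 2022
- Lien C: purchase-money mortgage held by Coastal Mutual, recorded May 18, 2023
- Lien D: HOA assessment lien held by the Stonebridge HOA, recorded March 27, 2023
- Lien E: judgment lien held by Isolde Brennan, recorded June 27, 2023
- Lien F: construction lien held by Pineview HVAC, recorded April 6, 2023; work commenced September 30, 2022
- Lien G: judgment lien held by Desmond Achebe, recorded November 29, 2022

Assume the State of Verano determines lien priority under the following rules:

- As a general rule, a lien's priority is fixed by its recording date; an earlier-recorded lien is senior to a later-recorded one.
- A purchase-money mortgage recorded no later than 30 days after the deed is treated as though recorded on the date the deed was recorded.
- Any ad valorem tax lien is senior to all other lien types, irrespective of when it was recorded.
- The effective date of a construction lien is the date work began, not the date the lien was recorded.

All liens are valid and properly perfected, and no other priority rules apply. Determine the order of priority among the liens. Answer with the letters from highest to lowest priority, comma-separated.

A, F, B, G, D, C, E

Effective dates: B is treated as recorded October 15, 2022, the work-commencement date; C relates back to the deed date May 4, 2023; F is treated as recorded September 30, 2022, the work-commencement date.
A is an ad valorem tax lien and takes priority over every other lien.
Ordering the rest by effective date: F (September 30, 2022), B (October 15, 2022), G (November 29, 2022), D (March 27, 2023), C (May 4, 2023), E (June 27, 2023).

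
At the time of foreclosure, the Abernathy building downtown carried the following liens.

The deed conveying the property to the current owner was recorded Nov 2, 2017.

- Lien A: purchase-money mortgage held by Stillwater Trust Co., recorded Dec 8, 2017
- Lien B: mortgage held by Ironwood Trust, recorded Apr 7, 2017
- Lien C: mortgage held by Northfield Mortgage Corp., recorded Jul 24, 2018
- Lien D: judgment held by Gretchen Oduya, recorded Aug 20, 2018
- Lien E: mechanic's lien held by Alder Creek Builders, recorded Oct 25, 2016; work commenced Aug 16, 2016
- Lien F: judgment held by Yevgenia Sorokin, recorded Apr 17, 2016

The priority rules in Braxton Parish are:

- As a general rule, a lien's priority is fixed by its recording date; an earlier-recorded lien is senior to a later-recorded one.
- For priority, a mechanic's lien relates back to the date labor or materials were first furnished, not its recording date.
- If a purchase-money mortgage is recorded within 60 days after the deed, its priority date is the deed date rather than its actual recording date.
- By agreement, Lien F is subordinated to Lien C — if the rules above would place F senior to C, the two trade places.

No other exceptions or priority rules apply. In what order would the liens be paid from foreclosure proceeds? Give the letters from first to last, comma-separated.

C, E, B, A, F, D

Effective dates: A's effective date is the deed date, Nov 2, 2017; E relates back to Aug 16, 2016 (work commenced).
Sorted by effective date: F (Apr 17, 2016), E (Aug 16, 2016), B (Apr 7, 2017), A (Nov 2, 2017), C (Jul 24, 2018), D (Aug 20, 2018).
F is senior to C before the subordination, so the two trade places.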